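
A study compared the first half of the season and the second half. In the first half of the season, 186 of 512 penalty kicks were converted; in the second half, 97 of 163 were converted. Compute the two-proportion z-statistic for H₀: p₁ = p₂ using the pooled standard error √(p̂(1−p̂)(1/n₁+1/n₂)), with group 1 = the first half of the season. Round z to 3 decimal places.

p̂₁ = 186/512 = 0.36328, p̂₂ = 97/163 = 0.59509.
Pooling: p̂ = 283/675 = 0.41926.
Pooled SE = √[0.2434809·0.00808809] ≈ 0.044377.
z = (p̂₁ − p̂₂)/SE = (0.36328 − 0.59509)/0.044377 = -0.23181/0.044377 = -5.224.

z = -5.224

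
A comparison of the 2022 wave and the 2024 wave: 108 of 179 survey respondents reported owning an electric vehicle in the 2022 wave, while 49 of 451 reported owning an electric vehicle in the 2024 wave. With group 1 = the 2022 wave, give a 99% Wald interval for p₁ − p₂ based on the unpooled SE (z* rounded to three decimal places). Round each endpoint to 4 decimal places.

(0.3932, 0.5962)

p̂₁ = 0.60335, p̂₂ = 0.10865, so the observed difference is 0.49470.
SE = √(0.001336974 + 0.000214730) = √0.001551704 = 0.039392.
For 99% confidence, z* = 2.576. Margin = 2.576·0.039392 = 0.10147.
CI: 0.49470 ± 0.10147 = (0.3932, 0.5962).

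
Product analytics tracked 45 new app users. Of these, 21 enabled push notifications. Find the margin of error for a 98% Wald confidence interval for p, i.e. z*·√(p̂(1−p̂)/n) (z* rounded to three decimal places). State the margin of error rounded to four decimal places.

Sample proportion p̂ = 21/45 = 0.46667.
SE = √(p̂(1−p̂)/n) = √(0.248889/45) = 0.074370.
For 98% confidence, z* = 2.326.
Margin of error = z*·SE = 2.326 × 0.074370 = 0.1730.

ME = 0.1730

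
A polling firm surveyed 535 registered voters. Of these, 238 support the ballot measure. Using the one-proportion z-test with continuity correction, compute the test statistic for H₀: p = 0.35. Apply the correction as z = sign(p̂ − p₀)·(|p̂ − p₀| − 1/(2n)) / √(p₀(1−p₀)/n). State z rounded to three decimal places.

Sample proportion p̂ = 238/535 = 0.44486. p̂ − p₀ = 0.094860.
1/(2n) = 0.000935.
Corrected numerator: |0.094860| − 0.000935 = 0.093925.
Under H₀, SE = √(p₀(1−p₀)/n) = √(0.35·0.65/535) = √0.000425234 = 0.020621.
z = (+)0.093925/0.020621 = 4.555.

z = 4.555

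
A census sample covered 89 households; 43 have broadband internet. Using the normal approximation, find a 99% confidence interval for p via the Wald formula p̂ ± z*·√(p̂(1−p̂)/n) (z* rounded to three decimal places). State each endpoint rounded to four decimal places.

(0.3467, 0.6196)

With x = 43 successes in n = 89, p̂ = 0.48315.
SE(p̂) = √(0.48315·0.51685/89) = 0.052970.
z* = 2.576 at the 99% level.
Margin of error: 2.576 × 0.052970 = 0.13645.
So the interval runs from 0.3467 to 0.6196.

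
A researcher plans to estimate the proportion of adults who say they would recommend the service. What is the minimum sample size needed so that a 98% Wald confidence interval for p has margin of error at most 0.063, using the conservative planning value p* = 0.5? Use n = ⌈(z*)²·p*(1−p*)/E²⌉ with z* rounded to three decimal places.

For 98% confidence, z* = 2.326.
p*(1−p*) = 0.50·0.50 = 0.2500.
(z*)²·p*(1−p*)/E² = 5.410276·0.2500/0.003969 = 340.783.
⌈340.783⌉ = 341.

n = 341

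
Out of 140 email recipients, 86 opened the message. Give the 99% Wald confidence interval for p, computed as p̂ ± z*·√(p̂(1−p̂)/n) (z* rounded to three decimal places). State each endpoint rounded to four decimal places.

(0.5083, 0.7203)

With x = 86 successes in n = 140, p̂ = 0.61429.
Standard error of p̂: √(0.236939/140) = √0.001692420 = 0.041139.
The 99% critical value is z* = 2.576.
Margin of error: 2.576 × 0.041139 = 0.10597.
CI: 0.61429 ± 0.10597 = (0.5083, 0.7203).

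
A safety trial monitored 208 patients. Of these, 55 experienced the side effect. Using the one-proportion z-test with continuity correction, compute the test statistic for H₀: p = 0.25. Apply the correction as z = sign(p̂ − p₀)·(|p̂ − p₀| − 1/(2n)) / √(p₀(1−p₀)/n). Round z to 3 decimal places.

z = 0.400

The sample proportion is 55/208 = 0.26442. p̂ − p₀ = 0.014423.
Continuity correction 1/(2n) = 1/416 = 0.002404.
Corrected numerator: |0.014423| − 0.002404 = 0.012019.
Under H₀, SE = √(p₀(1−p₀)/n) = √(0.25·0.75/208) = √0.000901442 = 0.030024.
z = (+)0.012019/0.030024 = 0.400.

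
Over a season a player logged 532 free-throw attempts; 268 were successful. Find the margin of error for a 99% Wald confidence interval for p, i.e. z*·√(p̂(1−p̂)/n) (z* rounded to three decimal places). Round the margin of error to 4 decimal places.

The sample proportion is 268/532 = 0.50376.
SE(p̂) = √(0.50376·0.49624/532) = 0.021677.
The 99% critical value is z* = 2.576.
ME = 2.576·0.021677 = 0.0558.

ME = 0.0558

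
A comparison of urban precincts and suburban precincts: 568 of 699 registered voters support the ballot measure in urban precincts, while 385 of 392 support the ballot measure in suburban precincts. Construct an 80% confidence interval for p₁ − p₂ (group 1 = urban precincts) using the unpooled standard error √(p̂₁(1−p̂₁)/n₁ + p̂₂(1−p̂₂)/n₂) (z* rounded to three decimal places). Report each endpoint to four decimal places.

p̂₁ = 0.81259, p̂₂ = 0.98214, so the observed difference is -0.16955.
Unpooled SE = √(p̂₁(1−p̂₁)/n₁ + p̂₂(1−p̂₂)/n₂) = √(0.000217865 + 0.000044740) = 0.016205.
The 80% critical value is z* = 1.282. Margin = 1.282·0.016205 = 0.02077.
CI: -0.16955 ± 0.02077 = (-0.1903, -0.1488).

(-0.1903, -0.1488)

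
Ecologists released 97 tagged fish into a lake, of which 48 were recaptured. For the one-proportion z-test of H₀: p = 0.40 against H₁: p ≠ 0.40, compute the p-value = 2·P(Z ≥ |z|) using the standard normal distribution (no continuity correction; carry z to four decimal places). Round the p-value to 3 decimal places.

The sample proportion is 48/97 = 0.49485.
Under H₀, SE = √(p₀(1−p₀)/n) = √(0.40·0.60/97) = √0.002474227 = 0.049742.
Test statistic (full precision, shown to 4 dp): z = (48/97 − 0.40)/SE₀ ≈ 1.9068.
From the standard normal, 2·P(Z ≥ |z|) = 0.057.

p-value = 0.057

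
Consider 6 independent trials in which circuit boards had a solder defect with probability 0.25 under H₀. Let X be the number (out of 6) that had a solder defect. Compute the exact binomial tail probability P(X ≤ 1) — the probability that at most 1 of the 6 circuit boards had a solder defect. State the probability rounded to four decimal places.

P = 0.5339

X ~ Binomial(n=6, p=0.25).
P(X ≤ 1) = C(6,0)·0.25^0·0.75^6 + C(6,1)·0.25^1·0.75^5.
= 0.177979 + 0.355957 = 0.5339.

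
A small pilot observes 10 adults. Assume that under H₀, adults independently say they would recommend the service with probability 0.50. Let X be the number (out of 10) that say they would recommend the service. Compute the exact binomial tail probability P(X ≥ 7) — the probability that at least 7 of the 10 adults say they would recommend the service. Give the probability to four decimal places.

X ~ Binomial(n=10, p=0.50).
P(X ≥ 7) = C(10,7)·0.50^7·0.50^3 + C(10,8)·0.50^8·0.50^2 + C(10,9)·0.50^9·0.50^1 + C(10,10)·0.50^10·0.50^0.
= 0.117188 + 0.043945 + 0.009766 + 0.000977 = 0.1719.

P = 0.1719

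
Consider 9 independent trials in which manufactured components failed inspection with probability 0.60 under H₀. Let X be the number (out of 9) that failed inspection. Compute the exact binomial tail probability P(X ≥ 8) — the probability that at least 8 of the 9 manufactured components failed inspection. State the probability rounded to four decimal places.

P = 0.0705

X ~ Binomial(n=9, p=0.60).
P(X ≥ 8) = C(9,8)·0.60^8·0.40^1 + C(9,9)·0.60^9·0.40^0.
= 0.060466 + 0.010078 = 0.0705.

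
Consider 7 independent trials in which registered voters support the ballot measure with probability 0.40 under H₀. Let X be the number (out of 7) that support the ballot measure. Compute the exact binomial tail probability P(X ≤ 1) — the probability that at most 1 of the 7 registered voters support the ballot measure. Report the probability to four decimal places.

X ~ Binomial(n=7, p=0.40).
P(X ≤ 1) = C(7,0)·0.40^0·0.60^7 + C(7,1)·0.40^1·0.60^6.
= 0.027994 + 0.130637 = 0.1586.

P = 0.1586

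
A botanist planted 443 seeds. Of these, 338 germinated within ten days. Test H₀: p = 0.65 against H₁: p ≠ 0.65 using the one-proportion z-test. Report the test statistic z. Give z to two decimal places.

z = 4.99

With x = 338 successes in n = 443, p̂ = 0.76298.
Under H₀, SE = √(p₀(1−p₀)/n) = √(0.65·0.35/443) = √0.000513544 = 0.022662.
z = (p̂ − p₀)/SE = (0.76298 − 0.65)/0.022662 = 4.99.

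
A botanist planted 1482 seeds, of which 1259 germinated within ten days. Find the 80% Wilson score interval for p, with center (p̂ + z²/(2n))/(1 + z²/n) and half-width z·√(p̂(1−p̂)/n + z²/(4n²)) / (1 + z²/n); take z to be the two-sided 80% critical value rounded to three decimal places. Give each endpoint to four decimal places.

(0.8372, 0.8610)

p̂ = 1259/1482 = 0.84953; z = 1.282, so z² = 1.643524.
Denominator 1 + z²/n = 1 + 1.643524/1482 = 1.001109.
Center = (0.84953 + 0.000554)/1.001109 = 0.84914.
Radicand: p̂(1−p̂)/n + z²/(4n²) = 0.000086255 + 0.000000187 = 0.000086442.
Half-width = z·√(radicand)/denom = 1.282·0.009297/1.001109 = 0.01191.
So the interval runs from 0.8372 to 0.8610.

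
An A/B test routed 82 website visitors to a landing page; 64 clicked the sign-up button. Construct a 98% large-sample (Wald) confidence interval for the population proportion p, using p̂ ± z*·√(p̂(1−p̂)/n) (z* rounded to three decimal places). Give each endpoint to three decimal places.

p̂ = 64/82 = 0.78049.
SE(p̂) = √(0.78049·0.21951/82) = 0.045709.
For 98% confidence, z* = 2.326.
Margin = 2.326·0.045709 = 0.10632.
Interval: 0.78049 ± 0.10632 → (0.674, 0.887).

(0.674, 0.887)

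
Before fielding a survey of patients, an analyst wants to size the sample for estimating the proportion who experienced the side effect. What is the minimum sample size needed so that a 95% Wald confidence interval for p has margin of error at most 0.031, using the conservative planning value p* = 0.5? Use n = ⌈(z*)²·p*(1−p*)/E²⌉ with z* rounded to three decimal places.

n = 1000

The 95% critical value is z* = 1.960.
p*(1−p*) = 0.50·0.50 = 0.2500.
Required n before rounding: 3.841600 × 0.2500 / 0.031² = 999.376.
Rounding up, n = 1000.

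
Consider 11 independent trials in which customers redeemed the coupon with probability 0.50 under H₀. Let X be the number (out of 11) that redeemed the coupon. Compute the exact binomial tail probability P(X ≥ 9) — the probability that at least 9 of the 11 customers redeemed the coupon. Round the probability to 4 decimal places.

P = 0.0327

X is binomial with n = 11 and p = 0.50.
P(X ≥ 9) = C(11,9)·0.50^9·0.50^2 + C(11,10)·0.50^10·0.50^1 + C(11,11)·0.50^11·0.50^0.
= 0.026855 + 0.005371 + 0.000488 = 0.0327.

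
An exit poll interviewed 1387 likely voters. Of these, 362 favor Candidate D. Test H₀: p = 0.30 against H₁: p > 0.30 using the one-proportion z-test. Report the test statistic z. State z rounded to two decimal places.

z = -3.17

p̂ = 362/1387 = 0.26099.
Null standard error: √(0.30·0.70/1387) = √0.000151406 = 0.012305.
z = (p̂ − p₀)/SE = (0.26099 − 0.30)/0.012305 = -3.17.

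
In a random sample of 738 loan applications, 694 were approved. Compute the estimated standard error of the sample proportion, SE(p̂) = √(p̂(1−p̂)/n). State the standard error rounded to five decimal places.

The sample proportion is 694/738 = 0.94038.
p̂(1−p̂) = 0.94038·0.05962 = 0.056065.
Dividing by n and taking the root: √0.000075969 = 0.00872.

SE = 0.00872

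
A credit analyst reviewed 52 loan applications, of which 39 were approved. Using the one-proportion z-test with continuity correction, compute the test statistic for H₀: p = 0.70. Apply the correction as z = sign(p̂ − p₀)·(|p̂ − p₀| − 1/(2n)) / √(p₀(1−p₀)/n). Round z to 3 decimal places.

p̂ = 39/52 = 0.75000. p̂ − p₀ = 0.050000.
1/(2n) = 0.009615.
Corrected numerator: |0.050000| − 0.009615 = 0.040385.
Under H₀, SE = √(p₀(1−p₀)/n) = √(0.70·0.30/52) = √0.004038462 = 0.063549.
z = (+)0.040385/0.063549 = 0.635.

z = 0.635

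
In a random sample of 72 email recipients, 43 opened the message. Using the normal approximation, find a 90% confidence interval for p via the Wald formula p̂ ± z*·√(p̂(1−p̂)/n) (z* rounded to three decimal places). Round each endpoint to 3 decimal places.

With x = 43 successes in n = 72, p̂ = 0.59722.
SE = √(p̂(1−p̂)/n) = √(0.240548/72) = 0.057801.
For 90% confidence, z* = 1.645.
Margin = 1.645·0.057801 = 0.09508.
Interval: 0.59722 ± 0.09508 → (0.502, 0.692).

(0.502, 0.692)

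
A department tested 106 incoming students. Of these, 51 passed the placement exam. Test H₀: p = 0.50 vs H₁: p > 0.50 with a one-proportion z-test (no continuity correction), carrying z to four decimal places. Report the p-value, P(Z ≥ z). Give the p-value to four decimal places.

p-value = 0.6512

With x = 51 successes in n = 106, p̂ = 0.48113.
SE₀ = √(0.50·0.50/106) = 0.048564.
Test statistic (full precision, shown to 4 dp): z = (51/106 − 0.50)/SE₀ ≈ -0.3885.
p-value = P(Z ≥ z) with z = -0.3885 → 0.6512.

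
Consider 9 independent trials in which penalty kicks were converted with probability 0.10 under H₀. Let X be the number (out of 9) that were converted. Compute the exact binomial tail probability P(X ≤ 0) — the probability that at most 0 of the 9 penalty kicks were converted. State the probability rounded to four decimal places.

X is binomial with n = 9 and p = 0.10.
P(X ≤ 0) = C(9,0)·0.10^0·0.90^9.
= 0.387420 = 0.3874.

P = 0.3874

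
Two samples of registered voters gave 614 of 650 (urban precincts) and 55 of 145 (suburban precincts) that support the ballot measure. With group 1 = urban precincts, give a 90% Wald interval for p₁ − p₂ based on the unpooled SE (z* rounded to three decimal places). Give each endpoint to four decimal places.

p̂₁ = 614/650 = 0.94462, p̂₂ = 55/145 = 0.37931; p̂₁ − p̂₂ = 0.56531.
SE = √(0.000080488 + 0.001623683) = √0.001704171 = 0.041282.
For 90% confidence, z* = 1.645. Margin of error = 0.06791.
So the interval runs from 0.4974 to 0.6332.

(0.4974, 0.6332)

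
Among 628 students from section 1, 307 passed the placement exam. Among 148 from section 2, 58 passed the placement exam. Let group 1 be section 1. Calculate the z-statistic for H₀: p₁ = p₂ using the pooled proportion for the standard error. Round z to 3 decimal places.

p̂₁ = 307/628 = 0.48885, p̂₂ = 58/148 = 0.39189.
Pooling: p̂ = 365/776 = 0.47036.
Pooled SE = √[0.2491215·0.00834911] ≈ 0.045606.
z = 0.09696/0.045606 = 2.126.

z = 2.126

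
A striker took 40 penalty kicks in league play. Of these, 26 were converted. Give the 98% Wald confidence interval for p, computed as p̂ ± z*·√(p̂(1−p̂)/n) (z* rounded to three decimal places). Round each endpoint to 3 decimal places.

With x = 26 successes in n = 40, p̂ = 0.65000.
Standard error of p̂: √(0.227500/40) = √0.005687500 = 0.075416.
z* = 2.326 at the 98% level.
Margin = 2.326·0.075416 = 0.17542.
CI: 0.65000 ± 0.17542 = (0.475, 0.825).

(0.475, 0.825)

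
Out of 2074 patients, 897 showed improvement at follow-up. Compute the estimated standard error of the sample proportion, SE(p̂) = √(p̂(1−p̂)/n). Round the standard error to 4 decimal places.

SE = 0.0109

The sample proportion is 897/2074 = 0.43250.
p̂(1−p̂) = 0.43250·0.56750 = 0.245444.
Dividing by n and taking the root: √0.000118343 = 0.0109.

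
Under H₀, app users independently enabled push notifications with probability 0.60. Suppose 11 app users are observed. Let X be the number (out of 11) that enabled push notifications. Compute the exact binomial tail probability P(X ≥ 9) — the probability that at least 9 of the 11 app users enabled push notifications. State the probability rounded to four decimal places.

P = 0.1189

X ~ Binomial(n=11, p=0.60).
P(X ≥ 9) = C(11,9)·0.60^9·0.40^2 + C(11,10)·0.60^10·0.40^1 + C(11,11)·0.60^11·0.40^0.
= 0.088684 + 0.026605 + 0.003628 = 0.1189.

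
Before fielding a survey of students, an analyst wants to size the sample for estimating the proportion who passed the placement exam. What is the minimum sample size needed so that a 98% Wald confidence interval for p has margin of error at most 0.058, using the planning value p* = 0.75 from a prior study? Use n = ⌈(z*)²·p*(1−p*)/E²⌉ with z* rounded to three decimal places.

n = 302

z* = 2.326 at the 98% level.
p*(1−p*) = 0.1875.
(z*)²·p*(1−p*)/E² = 5.410276·0.1875/0.003364 = 301.554.
Rounding up, n = 302.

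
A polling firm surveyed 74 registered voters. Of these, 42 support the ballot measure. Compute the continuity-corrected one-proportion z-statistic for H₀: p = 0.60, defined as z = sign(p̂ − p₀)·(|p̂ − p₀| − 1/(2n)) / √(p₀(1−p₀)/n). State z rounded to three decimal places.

z = -0.451

Sample proportion p̂ = 42/74 = 0.56757. p̂ − p₀ = -0.032432.
1/(2n) = 0.006757.
Corrected numerator: |-0.032432| − 0.006757 = 0.025675.
Under H₀, SE = √(p₀(1−p₀)/n) = √(0.60·0.40/74) = √0.003243243 = 0.056949.
z = −0.025675/0.056949 = -0.451.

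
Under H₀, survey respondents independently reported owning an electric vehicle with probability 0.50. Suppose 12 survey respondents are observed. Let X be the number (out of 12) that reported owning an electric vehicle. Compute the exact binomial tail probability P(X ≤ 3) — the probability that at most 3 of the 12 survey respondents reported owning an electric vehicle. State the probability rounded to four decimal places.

X ~ Binomial(n=12, p=0.50).
P(X ≤ 3) = C(12,0)·0.50^0·0.50^12 + C(12,1)·0.50^1·0.50^11 + C(12,2)·0.50^2·0.50^10 + C(12,3)·0.50^3·0.50^9.
= 0.000244 + 0.002930 + 0.016113 + 0.053711 = 0.0730.

P = 0.0730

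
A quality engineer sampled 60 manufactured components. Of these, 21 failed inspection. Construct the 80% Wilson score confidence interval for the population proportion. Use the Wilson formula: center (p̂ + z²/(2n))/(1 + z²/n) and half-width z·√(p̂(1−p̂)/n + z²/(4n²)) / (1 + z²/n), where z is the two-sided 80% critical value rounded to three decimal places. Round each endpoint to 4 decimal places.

p̂ = 21/60 = 0.35000; z = 1.282, so z² = 1.643524.
Denominator 1 + z²/n = 1 + 1.643524/60 = 1.027392.
Center = (0.35000 + 0.013696)/1.027392 = 0.35400.
Radicand: p̂(1−p̂)/n + z²/(4n²) = 0.003791667 + 0.000114134 = 0.003905801.
Half-width = z·√(radicand)/denom = 1.282·0.062496/1.027392 = 0.07798.
CI: 0.35400 ± 0.07798 = (0.2760, 0.4320).

(0.2760, 0.4320)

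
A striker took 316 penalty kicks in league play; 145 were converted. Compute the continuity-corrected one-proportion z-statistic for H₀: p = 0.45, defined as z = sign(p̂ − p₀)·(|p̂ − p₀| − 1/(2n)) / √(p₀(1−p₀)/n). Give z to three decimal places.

Sample proportion p̂ = 145/316 = 0.45886. p̂ − p₀ = 0.008861.
1/(2n) = 0.001582.
Corrected numerator: |0.008861| − 0.001582 = 0.007279.
SE₀ = √(0.45·0.55/316) = 0.027986.
z = +0.007279/0.027986 = 0.260.

z = 0.260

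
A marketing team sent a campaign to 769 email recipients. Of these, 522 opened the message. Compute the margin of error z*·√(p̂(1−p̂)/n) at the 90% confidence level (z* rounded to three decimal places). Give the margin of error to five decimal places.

ME = 0.02770

The sample proportion is 522/769 = 0.67880.
SE = √(p̂(1−p̂)/n) = √(0.218029/769) = 0.016838.
The 90% critical value is z* = 1.645.
So ME = 0.02770.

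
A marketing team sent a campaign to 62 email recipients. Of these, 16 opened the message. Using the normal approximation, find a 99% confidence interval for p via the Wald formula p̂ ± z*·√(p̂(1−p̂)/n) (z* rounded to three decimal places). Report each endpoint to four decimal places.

(0.1149, 0.4012)

p̂ = 16/62 = 0.25806.
Standard error of p̂: √(0.191467/62) = √0.003088181 = 0.055571.
The 99% critical value is z* = 2.576.
Margin of error: 2.576 × 0.055571 = 0.14315.
CI: 0.25806 ± 0.14315 = (0.1149, 0.4012).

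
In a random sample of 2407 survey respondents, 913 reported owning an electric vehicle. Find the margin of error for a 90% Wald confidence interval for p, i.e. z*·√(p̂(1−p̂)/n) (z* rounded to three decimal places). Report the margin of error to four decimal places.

ME = 0.0163

Sample proportion p̂ = 913/2407 = 0.37931.
SE = √(p̂(1−p̂)/n) = √(0.235434/2407) = 0.009890.
The 90% critical value is z* = 1.645.
ME = 1.645·0.009890 = 0.0163.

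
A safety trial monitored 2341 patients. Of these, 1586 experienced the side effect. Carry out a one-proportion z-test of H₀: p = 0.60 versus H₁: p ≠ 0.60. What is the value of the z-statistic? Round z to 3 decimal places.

z = 7.653

Sample proportion p̂ = 1586/2341 = 0.67749.
Under H₀, SE = √(p₀(1−p₀)/n) = √(0.60·0.40/2341) = √0.000102520 = 0.010125.
z = (0.67749 − 0.60)/0.010125 = 0.07749/0.010125 = 7.653.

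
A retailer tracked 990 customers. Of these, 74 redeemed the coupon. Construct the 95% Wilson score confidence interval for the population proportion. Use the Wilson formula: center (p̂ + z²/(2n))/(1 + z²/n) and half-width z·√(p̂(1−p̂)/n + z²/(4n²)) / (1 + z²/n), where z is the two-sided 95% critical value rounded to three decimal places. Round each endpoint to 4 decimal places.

(0.0600, 0.0928)

p̂ = 74/990 = 0.07475; z = 1.960, so z² = 3.841600.
1 + z²/n = 1.003880.
Adjusted center: (0.07475 + z²/(2n))/1.003880 = 0.07639.
Radicand: p̂(1−p̂)/n + z²/(4n²) = 0.000069859 + 0.000000980 = 0.000070839.
Half-width = z·√(radicand)/denom = 1.960·0.008417/1.003880 = 0.01643.
So the interval runs from 0.0600 to 0.0928.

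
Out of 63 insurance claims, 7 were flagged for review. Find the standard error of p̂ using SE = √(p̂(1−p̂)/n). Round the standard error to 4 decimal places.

SE = 0.0396

p̂ = 7/63 = 0.11111.
p̂(1−p̂) = 0.098765.
SE = √(0.098765/63) = √0.001567698 = 0.0396.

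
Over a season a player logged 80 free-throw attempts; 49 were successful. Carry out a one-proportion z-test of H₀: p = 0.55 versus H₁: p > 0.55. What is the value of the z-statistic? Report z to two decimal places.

With x = 49 successes in n = 80, p̂ = 0.61250.
Under H₀, SE = √(p₀(1−p₀)/n) = √(0.55·0.45/80) = √0.003093750 = 0.055621.
z = (p̂ − p₀)/SE = (0.61250 − 0.55)/0.055621 = 1.12.

z = 1.12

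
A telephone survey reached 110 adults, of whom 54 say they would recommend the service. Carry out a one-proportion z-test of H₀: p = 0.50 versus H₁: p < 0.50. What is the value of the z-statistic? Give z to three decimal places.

z = -0.191

Sample proportion p̂ = 54/110 = 0.49091.
Under H₀, SE = √(p₀(1−p₀)/n) = √(0.50·0.50/110) = √0.002272727 = 0.047673.
Test statistic: z = -0.00909/0.047673 = -0.191.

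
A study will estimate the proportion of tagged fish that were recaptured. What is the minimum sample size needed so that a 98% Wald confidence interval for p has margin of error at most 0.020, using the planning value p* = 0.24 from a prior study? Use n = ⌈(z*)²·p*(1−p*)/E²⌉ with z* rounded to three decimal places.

n = 2468

z* = 2.326 at the 98% level.
p*(1−p*) = 0.24·0.76 = 0.1824.
(z*)²·p*(1−p*)/E² = 5.410276·0.1824/0.000400 = 2467.086.
Rounding up, n = 2468.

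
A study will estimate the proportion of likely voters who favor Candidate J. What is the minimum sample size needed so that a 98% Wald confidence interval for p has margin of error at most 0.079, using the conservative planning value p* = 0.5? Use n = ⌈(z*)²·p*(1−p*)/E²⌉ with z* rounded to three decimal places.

For 98% confidence, z* = 2.326.
p*(1−p*) = 0.50·0.50 = 0.2500.
(z*)²·p*(1−p*)/E² = 5.410276·0.2500/0.006241 = 216.723.
⌈216.723⌉ = 217.

n = 217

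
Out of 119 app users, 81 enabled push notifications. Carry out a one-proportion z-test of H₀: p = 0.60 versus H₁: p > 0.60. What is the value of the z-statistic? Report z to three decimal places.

Sample proportion p̂ = 81/119 = 0.68067.
Null standard error: √(0.60·0.40/119) = √0.002016807 = 0.044909.
z = (p̂ − p₀)/SE = (0.68067 − 0.60)/0.044909 = 1.796.

z = 1.796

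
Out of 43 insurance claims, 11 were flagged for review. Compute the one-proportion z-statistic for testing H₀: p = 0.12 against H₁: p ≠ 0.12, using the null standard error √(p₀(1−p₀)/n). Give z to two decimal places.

z = 2.74

The sample proportion is 11/43 = 0.25581.
Under H₀, SE = √(p₀(1−p₀)/n) = √(0.12·0.88/43) = √0.002455814 = 0.049556.
z = (0.25581 − 0.12)/0.049556 = 0.13581/0.049556 = 2.74.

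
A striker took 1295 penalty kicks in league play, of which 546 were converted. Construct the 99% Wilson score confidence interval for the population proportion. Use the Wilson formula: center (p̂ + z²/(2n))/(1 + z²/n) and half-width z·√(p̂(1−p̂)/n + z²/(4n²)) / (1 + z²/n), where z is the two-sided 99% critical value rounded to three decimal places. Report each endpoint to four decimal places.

Here p̂ = 546/1295 = 0.42162 and z = 2.576 (z² = 6.635776).
1 + z²/n = 1.005124.
Adjusted center: (0.42162 + z²/(2n))/1.005124 = 0.42202.
Radicand: p̂(1−p̂)/n + z²/(4n²) = 0.000188306 + 0.000000989 = 0.000189295.
Half-width = z·√(radicand)/denom = 2.576·0.013758/1.005124 = 0.03526.
CI: 0.42202 ± 0.03526 = (0.3868, 0.4573).

(0.3868, 0.4573)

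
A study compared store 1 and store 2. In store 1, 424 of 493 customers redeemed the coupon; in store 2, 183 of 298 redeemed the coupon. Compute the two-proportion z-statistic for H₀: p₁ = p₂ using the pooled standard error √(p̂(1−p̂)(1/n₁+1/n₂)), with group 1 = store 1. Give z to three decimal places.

Sample proportions: p̂₁ = 424/493 = 0.86004 and p̂₂ = 183/298 = 0.61409.
Pooling: p̂ = 607/791 = 0.76738.
SE = √[p̂(1−p̂)(1/n₁+1/n₂)] = √[0.76738·0.23262·(1/493+1/298)] ≈ 0.031002.
z = 0.24595/0.031002 = 7.933.

z = 7.933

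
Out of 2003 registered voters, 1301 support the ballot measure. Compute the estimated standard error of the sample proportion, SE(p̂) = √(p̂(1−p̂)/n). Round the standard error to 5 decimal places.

SE = 0.01066

The sample proportion is 1301/2003 = 0.64953.
p̂(1−p̂) = 0.227641.
Dividing by n and taking the root: √0.000113650 = 0.01066.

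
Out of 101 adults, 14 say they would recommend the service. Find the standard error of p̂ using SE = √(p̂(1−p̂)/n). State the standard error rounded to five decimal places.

SE = 0.03438

The sample proportion is 14/101 = 0.13861.
p̂(1−p̂) = 0.13861·0.86139 = 0.119397.
SE = √(0.119397/101) = 0.03438.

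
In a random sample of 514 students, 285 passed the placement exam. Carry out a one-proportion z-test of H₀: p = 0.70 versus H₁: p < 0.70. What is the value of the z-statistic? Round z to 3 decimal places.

The sample proportion is 285/514 = 0.55447.
Under H₀, SE = √(p₀(1−p₀)/n) = √(0.70·0.30/514) = √0.000408560 = 0.020213.
z = (0.55447 − 0.70)/0.020213 = -0.14553/0.020213 = -7.200.

z = -7.200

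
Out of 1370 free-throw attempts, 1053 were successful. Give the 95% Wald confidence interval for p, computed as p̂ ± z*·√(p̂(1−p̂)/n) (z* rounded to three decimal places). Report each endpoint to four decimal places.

Sample proportion p̂ = 1053/1370 = 0.76861.
SE = √(p̂(1−p̂)/n) = √(0.177847/1370) = 0.011394.
For 95% confidence, z* = 1.960.
Margin of error: 1.960 × 0.011394 = 0.02233.
So the interval runs from 0.7463 to 0.7909.

(0.7463, 0.7909)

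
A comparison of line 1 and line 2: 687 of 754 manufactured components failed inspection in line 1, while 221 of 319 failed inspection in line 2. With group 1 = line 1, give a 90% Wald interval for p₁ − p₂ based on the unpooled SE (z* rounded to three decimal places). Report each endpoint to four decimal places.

(0.1726, 0.2641)

p̂₁ = 0.91114, p̂₂ = 0.69279, so the observed difference is 0.21835.
Unpooled SE = √(p̂₁(1−p̂₁)/n₁ + p̂₂(1−p̂₂)/n₂) = √(0.000107379 + 0.000667185) = 0.027831.
For 90% confidence, z* = 1.645. Margin of error = 0.04578.
CI: 0.21835 ± 0.04578 = (0.1726, 0.2641).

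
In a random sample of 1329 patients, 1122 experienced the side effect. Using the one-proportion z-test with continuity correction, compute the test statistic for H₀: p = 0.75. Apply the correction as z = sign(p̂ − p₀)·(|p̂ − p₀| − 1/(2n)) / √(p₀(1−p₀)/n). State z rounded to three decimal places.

With x = 1122 successes in n = 1329, p̂ = 0.84424. p̂ − p₀ = 0.094244.
1/(2n) = 0.000376.
Corrected numerator: |0.094244| − 0.000376 = 0.093868.
SE₀ = √(0.75·0.25/1329) = 0.011878.
z = +0.093868/0.011878 = 7.903.

z = 7.903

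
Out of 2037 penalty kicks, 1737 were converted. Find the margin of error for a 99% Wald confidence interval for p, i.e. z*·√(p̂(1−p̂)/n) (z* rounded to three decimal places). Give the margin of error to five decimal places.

Sample proportion p̂ = 1737/2037 = 0.85272.
SE = √(p̂(1−p̂)/n) = √(0.125585/2037) = 0.007852.
For 99% confidence, z* = 2.576.
ME = 2.576·0.007852 = 0.02023.

ME = 0.02023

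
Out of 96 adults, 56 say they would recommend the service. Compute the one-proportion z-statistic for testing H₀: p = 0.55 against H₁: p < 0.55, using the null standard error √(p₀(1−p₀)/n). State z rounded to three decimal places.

With x = 56 successes in n = 96, p̂ = 0.58333.
Null standard error: √(0.55·0.45/96) = √0.002578125 = 0.050775.
Test statistic: z = 0.03333/0.050775 = 0.656.

z = 0.656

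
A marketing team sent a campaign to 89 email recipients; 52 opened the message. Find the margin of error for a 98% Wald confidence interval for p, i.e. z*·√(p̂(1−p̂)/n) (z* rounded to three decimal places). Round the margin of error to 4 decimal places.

ME = 0.1215

Sample proportion p̂ = 52/89 = 0.58427.
Standard error of p̂: √(0.242899/89) = √0.002729198 = 0.052242.
z* = 2.326 at the 98% level.
ME = 2.326·0.052242 = 0.1215.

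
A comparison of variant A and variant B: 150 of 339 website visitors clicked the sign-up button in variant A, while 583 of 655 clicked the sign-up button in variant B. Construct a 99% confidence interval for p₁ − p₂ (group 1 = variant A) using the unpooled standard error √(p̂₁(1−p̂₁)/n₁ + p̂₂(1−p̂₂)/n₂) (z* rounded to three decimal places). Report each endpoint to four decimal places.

(-0.5239, -0.3713)

p̂₁ = 150/339 = 0.44248, p̂₂ = 583/655 = 0.89008; p̂₁ − p̂₂ = -0.44760.
Unpooled SE = √(p̂₁(1−p̂₁)/n₁ + p̂₂(1−p̂₂)/n₂) = √(0.000727703 + 0.000149375) = 0.029615.
For 99% confidence, z* = 2.576. Margin = 2.576·0.029615 = 0.07629.
CI: -0.44760 ± 0.07629 = (-0.5239, -0.3713).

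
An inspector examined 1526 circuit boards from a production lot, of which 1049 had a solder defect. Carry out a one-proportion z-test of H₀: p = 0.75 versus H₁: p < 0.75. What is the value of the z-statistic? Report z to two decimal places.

With x = 1049 successes in n = 1526, p̂ = 0.68742.
Under H₀, SE = √(p₀(1−p₀)/n) = √(0.75·0.25/1526) = √0.000122870 = 0.011085.
z = (p̂ − p₀)/SE = (0.68742 − 0.75)/0.011085 = -5.65.

z = -5.65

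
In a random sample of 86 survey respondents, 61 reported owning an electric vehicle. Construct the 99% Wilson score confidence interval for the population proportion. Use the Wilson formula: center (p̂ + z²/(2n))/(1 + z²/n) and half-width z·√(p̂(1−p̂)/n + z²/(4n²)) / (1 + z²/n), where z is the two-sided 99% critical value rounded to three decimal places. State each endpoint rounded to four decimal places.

p̂ = 61/86 = 0.70930; z = 2.576, so z² = 6.635776.
Denominator 1 + z²/n = 1 + 6.635776/86 = 1.077160.
Adjusted center: (0.70930 + z²/(2n))/1.077160 = 0.69431.
Radicand: p̂(1−p̂)/n + z²/(4n²) = 0.002397588 + 0.000224303 = 0.002621891.
Half-width = 2.576·√0.002621891/1.077160 = 0.12245.
Interval: 0.69431 ± 0.12245 → (0.5719, 0.8168).

(0.5719, 0.8168)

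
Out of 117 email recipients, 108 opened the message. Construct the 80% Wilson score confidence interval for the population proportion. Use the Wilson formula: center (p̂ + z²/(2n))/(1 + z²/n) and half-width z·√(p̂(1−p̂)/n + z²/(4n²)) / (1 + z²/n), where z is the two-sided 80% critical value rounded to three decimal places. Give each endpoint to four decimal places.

p̂ = 108/117 = 0.92308; z = 1.282, so z² = 1.643524.
1 + z²/n = 1.014047.
Adjusted center: (0.92308 + z²/(2n))/1.014047 = 0.91722.
Radicand: p̂(1−p̂)/n + z²/(4n²) = 0.000606888 + 0.000030015 = 0.000636903.
Half-width = 1.282·√0.000636903/1.014047 = 0.03191.
CI: 0.91722 ± 0.03191 = (0.8853, 0.9491).

(0.8853, 0.9491)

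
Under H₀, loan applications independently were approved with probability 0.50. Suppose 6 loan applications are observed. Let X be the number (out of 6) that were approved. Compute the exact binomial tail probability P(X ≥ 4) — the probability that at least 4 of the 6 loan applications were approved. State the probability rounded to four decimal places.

P = 0.3438

X ~ Binomial(n=6, p=0.50).
P(X ≥ 4) = C(6,4)·0.50^4·0.50^2 + C(6,5)·0.50^5·0.50^1 + C(6,6)·0.50^6·0.50^0.
= 0.234375 + 0.093750 + 0.015625 = 0.3438.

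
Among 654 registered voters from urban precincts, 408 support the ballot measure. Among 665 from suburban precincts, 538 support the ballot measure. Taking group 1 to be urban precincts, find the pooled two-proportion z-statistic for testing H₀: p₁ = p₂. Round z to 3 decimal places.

z = -7.466

p̂₁ = 408/654 = 0.62385, p̂₂ = 538/665 = 0.80902.
Pooling: p̂ = 946/1319 = 0.71721.
Pooled SE = √[0.2028198·0.00303281] ≈ 0.024801.
z = -0.18517/0.024801 = -7.466.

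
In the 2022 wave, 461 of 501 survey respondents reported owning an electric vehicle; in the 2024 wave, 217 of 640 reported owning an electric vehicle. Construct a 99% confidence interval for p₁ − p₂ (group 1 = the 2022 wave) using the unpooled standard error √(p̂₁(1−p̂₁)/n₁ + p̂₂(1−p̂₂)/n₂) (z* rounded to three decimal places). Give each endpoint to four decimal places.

p̂₁ = 0.92016, p̂₂ = 0.33906, so the observed difference is 0.58110.
SE = √(0.000146638 + 0.000350155) = √0.000496793 = 0.022289.
For 99% confidence, z* = 2.576. Margin = 2.576·0.022289 = 0.05742.
CI: 0.58110 ± 0.05742 = (0.5237, 0.6385).

(0.5237, 0.6385)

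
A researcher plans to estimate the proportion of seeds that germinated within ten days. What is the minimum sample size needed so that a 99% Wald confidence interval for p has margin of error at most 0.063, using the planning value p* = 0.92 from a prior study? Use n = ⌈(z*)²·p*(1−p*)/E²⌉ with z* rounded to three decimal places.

n = 124

The 99% critical value is z* = 2.576.
p*(1−p*) = 0.92·0.08 = 0.0736.
(z*)²·p*(1−p*)/E² = 6.635776·0.0736/0.003969 = 123.052.
Rounding up, n = 124.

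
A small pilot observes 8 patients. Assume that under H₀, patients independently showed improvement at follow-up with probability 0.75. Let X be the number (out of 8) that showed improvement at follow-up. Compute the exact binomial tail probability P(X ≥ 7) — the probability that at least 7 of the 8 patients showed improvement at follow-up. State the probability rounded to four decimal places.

X is binomial with n = 8 and p = 0.75.
P(X ≥ 7) = C(8,7)·0.75^7·0.25^1 + C(8,8)·0.75^8·0.25^0.
= 0.266968 + 0.100113 = 0.3671.

P = 0.3671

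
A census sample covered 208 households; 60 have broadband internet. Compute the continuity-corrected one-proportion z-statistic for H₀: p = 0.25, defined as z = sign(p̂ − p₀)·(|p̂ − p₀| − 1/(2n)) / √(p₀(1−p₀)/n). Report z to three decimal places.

The sample proportion is 60/208 = 0.28846. p̂ − p₀ = 0.038462.
1/(2n) = 0.002404.
Corrected numerator: |0.038462| − 0.002404 = 0.036058.
Null standard error: √(0.25·0.75/208) = √0.000901442 = 0.030024.
z = (+)0.036058/0.030024 = 1.201.

z = 1.201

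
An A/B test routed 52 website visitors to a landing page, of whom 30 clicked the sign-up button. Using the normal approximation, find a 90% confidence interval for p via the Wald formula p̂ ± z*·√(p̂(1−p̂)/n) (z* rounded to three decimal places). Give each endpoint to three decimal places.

(0.464, 0.690)

The sample proportion is 30/52 = 0.57692.
Standard error of p̂: √(0.244083/52) = √0.004693901 = 0.068512.
z* = 1.645 at the 90% level.
Margin = 1.645·0.068512 = 0.11270.
Interval: 0.57692 ± 0.11270 → (0.464, 0.690).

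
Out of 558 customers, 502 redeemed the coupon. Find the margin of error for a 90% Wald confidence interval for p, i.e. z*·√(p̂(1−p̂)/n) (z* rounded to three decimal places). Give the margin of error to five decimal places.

Sample proportion p̂ = 502/558 = 0.89964.
SE(p̂) = √(0.89964·0.10036/558) = 0.012720.
z* = 1.645 at the 90% level.
ME = 1.645·0.012720 = 0.02092.

ME = 0.02092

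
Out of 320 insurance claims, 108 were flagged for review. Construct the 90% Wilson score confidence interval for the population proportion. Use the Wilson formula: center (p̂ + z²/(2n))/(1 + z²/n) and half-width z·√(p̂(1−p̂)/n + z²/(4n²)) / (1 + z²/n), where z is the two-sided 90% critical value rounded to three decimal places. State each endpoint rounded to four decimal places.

Here p̂ = 108/320 = 0.33750 and z = 1.645 (z² = 2.706025).
1 + z²/n = 1.008456.
Adjusted center: (0.33750 + z²/(2n))/1.008456 = 0.33886.
Radicand: p̂(1−p̂)/n + z²/(4n²) = 0.000698730 + 0.000006607 = 0.000705337.
Half-width = z·√(radicand)/denom = 1.645·0.026558/1.008456 = 0.04332.
So the interval runs from 0.2955 to 0.3822.

(0.2955, 0.3822)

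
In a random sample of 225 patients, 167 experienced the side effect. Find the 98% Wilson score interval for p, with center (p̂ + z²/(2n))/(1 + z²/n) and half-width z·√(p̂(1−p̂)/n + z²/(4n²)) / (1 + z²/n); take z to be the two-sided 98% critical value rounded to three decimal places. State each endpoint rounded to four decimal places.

(0.6693, 0.8038)

Here p̂ = 167/225 = 0.74222 and z = 2.326 (z² = 5.410276).
Denominator 1 + z²/n = 1 + 5.410276/225 = 1.024046.
Adjusted center: (0.74222 + z²/(2n))/1.024046 = 0.73653.
Radicand: p̂(1−p̂)/n + z²/(4n²) = 0.000850348 + 0.000026717 = 0.000877065.
Half-width = z·√(radicand)/denom = 2.326·0.029615/1.024046 = 0.06727.
CI: 0.73653 ± 0.06727 = (0.6693, 0.8038).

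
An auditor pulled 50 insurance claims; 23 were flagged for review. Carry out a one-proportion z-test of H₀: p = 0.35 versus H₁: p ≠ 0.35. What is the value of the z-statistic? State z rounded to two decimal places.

Sample proportion p̂ = 23/50 = 0.46000.
Null standard error: √(0.35·0.65/50) = √0.004550000 = 0.067454.
z = (p̂ − p₀)/SE = (0.46000 − 0.35)/0.067454 = 1.63.

z = 1.63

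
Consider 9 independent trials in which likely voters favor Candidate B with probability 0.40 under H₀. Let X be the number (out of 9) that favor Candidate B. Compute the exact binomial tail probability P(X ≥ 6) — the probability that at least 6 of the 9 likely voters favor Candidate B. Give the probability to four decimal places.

P = 0.0994

X is binomial with n = 9 and p = 0.40.
P(X ≥ 6) = C(9,6)·0.40^6·0.60^3 + C(9,7)·0.40^7·0.60^2 + C(9,8)·0.40^8·0.60^1 + C(9,9)·0.40^9·0.60^0.
= 0.074318 + 0.021234 + 0.003539 + 0.000262 = 0.0994.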